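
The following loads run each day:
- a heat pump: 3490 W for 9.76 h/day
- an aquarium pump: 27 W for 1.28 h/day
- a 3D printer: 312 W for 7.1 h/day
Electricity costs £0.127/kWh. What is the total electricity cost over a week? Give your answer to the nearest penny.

£32.28

heat pump: 3490 W × 9.76 h × 7 d = 238,437 Wh = 238.4 kWh
aquarium pump: 27 W × 1.28 h × 7 d = 242 Wh = 0.2419 kWh
3D printer: 312 W × 7.1 h × 7 d = 15,506 Wh = 15.51 kWh
Total energy = 238.4 + 0.2419 + 15.51 = 254.2 kWh
Cost = 254.2 kWh × £0.127 = £32.28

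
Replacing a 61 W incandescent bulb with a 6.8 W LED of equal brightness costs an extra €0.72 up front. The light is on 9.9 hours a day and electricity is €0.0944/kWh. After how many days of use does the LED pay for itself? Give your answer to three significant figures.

Power saved = 61 − 6.8 = 54.2 W
Daily energy saved = 54.2 W × 9.9 h = 536.6 Wh = 0.53658 kWh
Daily savings = 0.53658 × €0.0944 = €0.0507
Payback = €0.72 / €0.0507 per day = 14.21 days

14.2 days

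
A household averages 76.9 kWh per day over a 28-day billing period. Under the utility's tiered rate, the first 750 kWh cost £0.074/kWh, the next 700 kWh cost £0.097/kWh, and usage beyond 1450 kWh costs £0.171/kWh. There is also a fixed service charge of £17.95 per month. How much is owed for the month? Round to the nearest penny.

Usage = 76.9 kWh/day × 28 days = 2153.2 kWh
First 750 kWh × £0.074 = £55.50
Next 700 kWh × £0.097 = £67.90
Remaining 703.2 kWh × £0.171 = £120.25
Energy charge = £243.65; + service £17.95 = £261.60

£261.60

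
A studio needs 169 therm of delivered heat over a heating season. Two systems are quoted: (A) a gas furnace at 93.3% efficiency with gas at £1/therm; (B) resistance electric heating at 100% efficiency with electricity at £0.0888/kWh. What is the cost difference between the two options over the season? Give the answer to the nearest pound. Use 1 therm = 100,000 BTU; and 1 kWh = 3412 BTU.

£259

Heat load = 169 therm × 100,000 = 16,900,000 BTU
Gas: input = 16,900,000 / 0.933 = 18,113,612 BTU = 181.1 therm → 181.1 × £1 = £181.14
Electric: 16,900,000 BTU / 3412 = 4,953 kWh → × £0.0888 = £439.84
Difference = |£181.14 − £439.84| = £258.70 ≈ £259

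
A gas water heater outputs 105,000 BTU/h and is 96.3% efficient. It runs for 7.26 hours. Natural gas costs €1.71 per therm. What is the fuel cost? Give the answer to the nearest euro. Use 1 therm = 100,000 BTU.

€14

Heat delivered = 105,000 BTU/h × 7.26 h = 762,300 BTU
Gas input = 762,300 / 0.963 = 791,589 BTU
= 791,589 / 100,000 = 7.916 therm
Cost = 7.916 × €1.71/therm = €13.54 ≈ €14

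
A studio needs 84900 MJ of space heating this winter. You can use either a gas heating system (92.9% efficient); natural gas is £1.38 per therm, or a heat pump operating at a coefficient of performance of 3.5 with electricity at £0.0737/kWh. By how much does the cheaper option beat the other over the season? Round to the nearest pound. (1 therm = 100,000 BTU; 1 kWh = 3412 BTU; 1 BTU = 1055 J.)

Heat load = 84900 MJ = 84,900,000,000 J / 1055 = 80,473,934 BTU
Gas: input = 80,473,934 / 0.929 = 86,624,256 BTU = 866.2 therm → 866.2 × £1.38 = £1,195.41
Heat pump: 80,473,934 BTU / 3412 = 23,590 kWh heat; / 3.5 = 6,739 kWh in → × £0.0737 = £496.64
Difference = |£1,195.41 − £496.64| = £698.77 ≈ £699

£699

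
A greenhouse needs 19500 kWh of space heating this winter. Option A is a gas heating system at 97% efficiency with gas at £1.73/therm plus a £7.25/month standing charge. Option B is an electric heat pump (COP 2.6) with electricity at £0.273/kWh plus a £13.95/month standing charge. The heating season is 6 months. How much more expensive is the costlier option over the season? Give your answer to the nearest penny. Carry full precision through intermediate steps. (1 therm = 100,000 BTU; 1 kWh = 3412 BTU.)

£901.06

Heat load = 19500 kWh × 3412 = 66,534,000 BTU
Gas: input = 66,534,000 / 0.97 = 68,591,753 BTU = 685.9 therm → 685.9 × £1.73 = £1,186.64; + 6 × £7.25 standing = £1,230.14
Heat pump: 66,534,000 BTU / 3412 = 19,500 kWh heat; / 2.6 = 7,500 kWh in → × £0.273 = £2,047.50; + 6 × £13.95 standing = £2,131.20
Difference = |£1,230.14 − £2,131.20| = £901.06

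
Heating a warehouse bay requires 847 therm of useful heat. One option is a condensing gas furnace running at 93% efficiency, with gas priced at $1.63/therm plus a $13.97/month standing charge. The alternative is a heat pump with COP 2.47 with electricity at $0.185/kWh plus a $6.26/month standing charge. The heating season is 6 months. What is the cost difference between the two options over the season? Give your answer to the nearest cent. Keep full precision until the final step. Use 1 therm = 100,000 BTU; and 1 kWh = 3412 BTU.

$328.51

Heat load = 847 therm × 100,000 = 84,700,000 BTU
Gas: input = 84,700,000 / 0.93 = 91,075,269 BTU = 910.8 therm → 910.8 × $1.63 = $1,484.53; + 6 × $13.97 standing = $1,568.35
Heat pump: 84,700,000 BTU / 3412 = 24,820 kWh heat; / 2.47 = 10,050 kWh in → × $0.185 = $1,859.30; + 6 × $6.26 standing = $1,896.86
Difference = |$1,568.35 − $1,896.86| = $328.51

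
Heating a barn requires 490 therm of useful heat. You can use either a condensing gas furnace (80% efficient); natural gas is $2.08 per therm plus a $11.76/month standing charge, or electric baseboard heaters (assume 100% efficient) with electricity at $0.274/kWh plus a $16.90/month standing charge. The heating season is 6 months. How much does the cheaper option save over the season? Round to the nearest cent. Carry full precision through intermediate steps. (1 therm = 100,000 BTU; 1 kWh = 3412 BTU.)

Heat load = 490 therm × 100,000 = 49,000,000 BTU
Gas: input = 49,000,000 / 0.80 = 61,250,000 BTU = 612.5 therm → 612.5 × $2.08 = $1,274.00; + 6 × $11.76 standing = $1,344.56
Electric: 49,000,000 BTU / 3412 = 14,360 kWh → × $0.274 = $3,934.94; + 6 × $16.90 standing = $4,036.34
Difference = |$1,344.56 − $4,036.34| = $2,691.78

$2691.78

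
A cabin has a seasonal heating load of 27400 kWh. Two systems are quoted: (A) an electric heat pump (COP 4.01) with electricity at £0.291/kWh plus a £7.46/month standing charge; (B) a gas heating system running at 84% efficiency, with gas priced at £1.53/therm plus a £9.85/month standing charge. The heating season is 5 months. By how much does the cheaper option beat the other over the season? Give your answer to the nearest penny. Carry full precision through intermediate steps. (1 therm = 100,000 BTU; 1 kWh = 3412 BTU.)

£273.60

Heat load = 27400 kWh × 3412 = 93,488,800 BTU
Gas: input = 93,488,800 / 0.840 = 111,296,190 BTU = 1,113 therm → 1,113 × £1.53 = £1,702.83; + 5 × £9.85 standing = £1,752.08
Heat pump: 93,488,800 BTU / 3412 = 27,400 kWh heat; / 4.01 = 6,833 kWh in → × £0.291 = £1,988.38; + 5 × £7.46 standing = £2,025.68
Difference = |£1,752.08 − £2,025.68| = £273.60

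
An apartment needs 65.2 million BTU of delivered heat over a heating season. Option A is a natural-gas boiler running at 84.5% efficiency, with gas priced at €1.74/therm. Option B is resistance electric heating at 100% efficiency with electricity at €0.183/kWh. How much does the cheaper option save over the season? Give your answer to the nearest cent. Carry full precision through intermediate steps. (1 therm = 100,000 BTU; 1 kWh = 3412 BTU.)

€2154.37

Heat load = 65.2 × 10⁶ BTU = 65,200,000 BTU
Gas: input = 65,200,000 / 0.845 = 77,159,763 BTU = 771.6 therm → 771.6 × €1.74 = €1,342.58
Electric: 65,200,000 BTU / 3412 = 19,110 kWh → × €0.183 = €3,496.95
Difference = |€1,342.58 − €3,496.95| = €2,154.37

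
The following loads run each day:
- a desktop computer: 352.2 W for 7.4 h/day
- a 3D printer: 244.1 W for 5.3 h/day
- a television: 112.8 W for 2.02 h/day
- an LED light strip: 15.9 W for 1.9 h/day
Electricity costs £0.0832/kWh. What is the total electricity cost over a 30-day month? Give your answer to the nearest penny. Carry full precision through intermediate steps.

£10.38

desktop computer: 352.2 W × 7.4 h × 30 d = 78,188 Wh = 78.19 kWh
3D printer: 244.1 W × 5.3 h × 30 d = 38,812 Wh = 38.81 kWh
television: 112.8 W × 2.02 h × 30 d = 6,836 Wh = 6.836 kWh
LED light strip: 15.9 W × 1.9 h × 30 d = 906 Wh = 0.9063 kWh
Total energy = 78.19 + 38.81 + 6.836 + 0.9063 = 124.7 kWh
Cost = 124.7 kWh × £0.0832 = £10.38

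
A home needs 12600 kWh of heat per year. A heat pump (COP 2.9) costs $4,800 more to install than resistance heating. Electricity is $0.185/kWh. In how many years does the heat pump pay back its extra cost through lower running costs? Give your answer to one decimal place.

Resistance: 12600 kWh × $0.185 = $2,331.00/yr
Heat pump: 12600 / 2.9 = 4345 kWh in → × $0.185 = $803.79/yr
Annual savings = $1,527.21
Payback = $4,800 / $1,527.21 = 3.14 years

3.1 years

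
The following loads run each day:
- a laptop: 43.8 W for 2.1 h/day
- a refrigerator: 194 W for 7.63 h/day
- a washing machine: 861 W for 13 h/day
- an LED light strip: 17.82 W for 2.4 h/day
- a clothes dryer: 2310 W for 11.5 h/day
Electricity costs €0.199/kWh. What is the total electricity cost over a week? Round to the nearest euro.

laptop: 43.8 W × 2.1 h × 7 d = 644 Wh = 0.6439 kWh
refrigerator: 194 W × 7.63 h × 7 d = 10,362 Wh = 10.36 kWh
washing machine: 861 W × 13 h × 7 d = 78,351 Wh = 78.35 kWh
LED light strip: 17.82 W × 2.4 h × 7 d = 299 Wh = 0.2994 kWh
clothes dryer: 2310 W × 11.5 h × 7 d = 185,955 Wh = 186 kWh
Total energy = 0.6439 + 10.36 + 78.35 + 0.2994 + 186 = 275.6 kWh
Cost = 275.6 kWh × €0.199 = €54.85 ≈ €55

€55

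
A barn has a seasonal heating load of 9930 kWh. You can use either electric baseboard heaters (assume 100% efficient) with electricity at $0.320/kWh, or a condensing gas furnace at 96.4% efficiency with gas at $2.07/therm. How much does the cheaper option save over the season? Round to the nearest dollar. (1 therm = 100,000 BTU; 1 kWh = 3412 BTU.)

$2450

Heat load = 9930 kWh × 3412 = 33,881,160 BTU
Gas: input = 33,881,160 / 0.964 = 35,146,432 BTU = 351.5 therm → 351.5 × $2.07 = $727.53
Electric: 33,881,160 BTU / 3412 = 9,930 kWh → × $0.320 = $3,177.60
Difference = |$727.53 − $3,177.60| = $2,450.07 ≈ $2450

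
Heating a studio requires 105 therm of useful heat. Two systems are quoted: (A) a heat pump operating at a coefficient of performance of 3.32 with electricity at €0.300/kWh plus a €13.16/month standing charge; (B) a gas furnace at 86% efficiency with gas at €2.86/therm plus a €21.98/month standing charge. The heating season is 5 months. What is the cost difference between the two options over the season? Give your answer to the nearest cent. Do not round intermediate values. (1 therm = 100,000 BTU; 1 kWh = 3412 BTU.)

Heat load = 105 therm × 100,000 = 10,500,000 BTU
Gas: input = 10,500,000 / 0.86 = 12,209,302 BTU = 122.1 therm → 122.1 × €2.86 = €349.19; + 5 × €21.98 standing = €459.09
Heat pump: 10,500,000 BTU / 3412 = 3,077 kWh heat; / 3.32 = 926.9 kWh in → × €0.300 = €278.08; + 5 × €13.16 standing = €343.88
Difference = |€459.09 − €343.88| = €115.21

€115.21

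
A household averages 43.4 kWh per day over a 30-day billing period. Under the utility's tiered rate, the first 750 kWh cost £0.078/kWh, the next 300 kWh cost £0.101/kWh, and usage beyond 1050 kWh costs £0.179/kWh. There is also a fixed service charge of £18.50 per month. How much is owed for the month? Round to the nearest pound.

£152

Usage = 43.4 kWh/day × 30 days = 1302 kWh
First 750 kWh × £0.078 = £58.50
Next 300 kWh × £0.101 = £30.30
Remaining 252 kWh × £0.179 = £45.11
Energy charge = £133.91; + service £18.50 = £152.41 ≈ £152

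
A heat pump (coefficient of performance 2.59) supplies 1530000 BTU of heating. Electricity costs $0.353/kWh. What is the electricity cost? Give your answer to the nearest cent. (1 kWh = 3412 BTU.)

Heat delivered = 1,530,000 BTU / 3412 = 448.4 kWh
Electrical input = 448.4 kWh / 2.59 = 173.1 kWh
Cost = 173.1 × $0.353/kWh = $61.12

$61.12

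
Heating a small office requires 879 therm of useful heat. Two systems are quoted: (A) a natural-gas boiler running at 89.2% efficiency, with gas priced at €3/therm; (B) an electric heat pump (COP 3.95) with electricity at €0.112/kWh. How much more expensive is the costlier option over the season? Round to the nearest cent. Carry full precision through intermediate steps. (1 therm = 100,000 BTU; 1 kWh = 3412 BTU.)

€2225.81

Heat load = 879 therm × 100,000 = 87,900,000 BTU
Gas: input = 87,900,000 / 0.892 = 98,542,601 BTU = 985.4 therm → 985.4 × €3 = €2,956.28
Heat pump: 87,900,000 BTU / 3412 = 25,760 kWh heat; / 3.95 = 6,522 kWh in → × €0.112 = €730.47
Difference = |€2,956.28 − €730.47| = €2,225.81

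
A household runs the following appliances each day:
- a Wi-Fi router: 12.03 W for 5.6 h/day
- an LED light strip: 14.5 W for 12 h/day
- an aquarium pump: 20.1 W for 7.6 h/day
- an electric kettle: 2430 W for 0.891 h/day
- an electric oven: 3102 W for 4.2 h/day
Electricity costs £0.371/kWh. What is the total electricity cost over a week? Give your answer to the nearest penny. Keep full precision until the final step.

£40.48

Wi-Fi router: 12.03 W × 5.6 h × 7 d = 472 Wh = 0.4716 kWh
LED light strip: 14.5 W × 12 h × 7 d = 1,218 Wh = 1.218 kWh
aquarium pump: 20.1 W × 7.6 h × 7 d = 1,069 Wh = 1.069 kWh
electric kettle: 2430 W × 0.891 h × 7 d = 15,156 Wh = 15.16 kWh
electric oven: 3102 W × 4.2 h × 7 d = 91,199 Wh = 91.2 kWh
Total energy = 0.4716 + 1.218 + 1.069 + 15.16 + 91.2 = 109.1 kWh
Cost = 109.1 kWh × £0.371 = £40.48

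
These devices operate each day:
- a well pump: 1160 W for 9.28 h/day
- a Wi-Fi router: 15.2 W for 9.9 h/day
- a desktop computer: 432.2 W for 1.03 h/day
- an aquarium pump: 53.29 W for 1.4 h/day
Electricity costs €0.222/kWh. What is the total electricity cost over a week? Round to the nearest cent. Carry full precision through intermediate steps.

€17.77

well pump: 1160 W × 9.28 h × 7 d = 75,354 Wh = 75.35 kWh
Wi-Fi router: 15.2 W × 9.9 h × 7 d = 1,053 Wh = 1.053 kWh
desktop computer: 432.2 W × 1.03 h × 7 d = 3,116 Wh = 3.116 kWh
aquarium pump: 53.29 W × 1.4 h × 7 d = 522 Wh = 0.5222 kWh
Total energy = 75.35 + 1.053 + 3.116 + 0.5222 = 80.05 kWh
Cost = 80.05 kWh × €0.222 = €17.77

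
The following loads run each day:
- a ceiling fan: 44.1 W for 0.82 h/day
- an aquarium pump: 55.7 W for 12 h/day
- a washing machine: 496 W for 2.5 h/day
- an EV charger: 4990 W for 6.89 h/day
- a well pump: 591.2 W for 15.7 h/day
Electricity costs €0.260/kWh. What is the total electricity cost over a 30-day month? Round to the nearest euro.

ceiling fan: 44.1 W × 0.82 h × 30 d = 1,085 Wh = 1.085 kWh
aquarium pump: 55.7 W × 12 h × 30 d = 20,052 Wh = 20.05 kWh
washing machine: 496 W × 2.5 h × 30 d = 37,200 Wh = 37.2 kWh
EV charger: 4990 W × 6.89 h × 30 d = 1,031,433 Wh = 1,031 kWh
well pump: 591.2 W × 15.7 h × 30 d = 278,455 Wh = 278.5 kWh
Total energy = 1.085 + 20.05 + 37.2 + 1,031 + 278.5 = 1,368 kWh
Cost = 1,368 kWh × €0.260 = €355.74 ≈ €356

€356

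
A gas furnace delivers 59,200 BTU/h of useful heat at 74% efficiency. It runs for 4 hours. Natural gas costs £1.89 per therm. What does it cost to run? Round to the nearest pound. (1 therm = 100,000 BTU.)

£6

Heat delivered = 59,200 BTU/h × 4 h = 236,800 BTU
Gas input = 236,800 / 0.74 = 320,000 BTU
= 320,000 / 100,000 = 3.2 therm
Cost = 3.2 × £1.89/therm = £6.05 ≈ £6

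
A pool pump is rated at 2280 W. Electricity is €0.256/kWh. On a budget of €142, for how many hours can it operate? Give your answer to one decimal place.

243.3 h

Energy budget = €142 / €0.256 per kWh = 554.7 kWh = 554,688 Wh
Runtime = 554,688 Wh / 2280 W = 243.3 h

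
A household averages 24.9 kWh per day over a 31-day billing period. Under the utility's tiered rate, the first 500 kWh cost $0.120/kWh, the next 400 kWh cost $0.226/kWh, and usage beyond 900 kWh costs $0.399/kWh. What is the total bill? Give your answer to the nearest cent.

Usage = 24.9 kWh/day × 31 days = 771.9 kWh
First 500 kWh × $0.120 = $60.00
Next 271.9 kWh × $0.226 = $61.45
Remaining tier: 0 kWh (not reached)
Total = $121.45

$121.45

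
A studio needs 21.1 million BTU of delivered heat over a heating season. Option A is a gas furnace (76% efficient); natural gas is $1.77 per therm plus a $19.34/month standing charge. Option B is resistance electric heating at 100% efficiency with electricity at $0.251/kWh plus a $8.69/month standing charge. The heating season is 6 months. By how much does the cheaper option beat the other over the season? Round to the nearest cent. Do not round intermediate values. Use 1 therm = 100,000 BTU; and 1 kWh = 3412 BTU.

Heat load = 21.1 × 10⁶ BTU = 21,100,000 BTU
Gas: input = 21,100,000 / 0.76 = 27,763,158 BTU = 277.6 therm → 277.6 × $1.77 = $491.41; + 6 × $19.34 standing = $607.45
Electric: 21,100,000 BTU / 3412 = 6,184 kWh → × $0.251 = $1,552.20; + 6 × $8.69 standing = $1,604.34
Difference = |$607.45 − $1,604.34| = $996.89

$996.89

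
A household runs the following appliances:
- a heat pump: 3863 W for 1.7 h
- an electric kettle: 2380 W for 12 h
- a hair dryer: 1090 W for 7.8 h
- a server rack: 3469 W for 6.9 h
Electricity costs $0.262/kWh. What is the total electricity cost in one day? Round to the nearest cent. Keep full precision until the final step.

$17.70

heat pump: 3863 W × 1.7 h = 6,567 Wh = 6.567 kWh
electric kettle: 2380 W × 12 h = 28,560 Wh = 28.56 kWh
hair dryer: 1090 W × 7.8 h = 8,502 Wh = 8.502 kWh
server rack: 3469 W × 6.9 h = 23,936 Wh = 23.94 kWh
Total energy = 6.567 + 28.56 + 8.502 + 23.94 = 67.57 kWh
Cost = 67.57 kWh × $0.262 = $17.70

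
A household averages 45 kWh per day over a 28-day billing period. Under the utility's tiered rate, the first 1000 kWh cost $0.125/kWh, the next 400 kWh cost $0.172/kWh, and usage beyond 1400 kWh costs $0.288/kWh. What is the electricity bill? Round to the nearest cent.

$169.72

Usage = 45 kWh/day × 28 days = 1260 kWh
First 1000 kWh × $0.125 = $125.00
Next 260 kWh × $0.172 = $44.72
Remaining tier: 0 kWh (not reached)
Total = $169.72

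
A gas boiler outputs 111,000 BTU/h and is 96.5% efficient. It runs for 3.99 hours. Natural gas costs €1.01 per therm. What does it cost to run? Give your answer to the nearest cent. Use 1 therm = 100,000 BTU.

Heat delivered = 111,000 BTU/h × 3.99 h = 442,890 BTU
Gas input = 442,890 / 0.965 = 458,953 BTU
= 458,953 / 100,000 = 4.59 therm
Cost = 4.59 × €1.01/therm = €4.64

€4.64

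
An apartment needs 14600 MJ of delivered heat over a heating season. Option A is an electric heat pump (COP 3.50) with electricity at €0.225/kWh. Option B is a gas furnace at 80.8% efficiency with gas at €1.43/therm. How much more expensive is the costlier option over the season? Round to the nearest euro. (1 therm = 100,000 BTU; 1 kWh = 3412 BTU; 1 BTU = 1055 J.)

Heat load = 14600 MJ = 14,600,000,000 J / 1055 = 13,838,863 BTU
Gas: input = 13,838,863 / 0.808 = 17,127,305 BTU = 171.3 therm → 171.3 × €1.43 = €244.92
Heat pump: 13,838,863 BTU / 3412 = 4,056 kWh heat; / 3.50 = 1,159 kWh in → × €0.225 = €260.74
Difference = |€244.92 − €260.74| = €15.82 ≈ €16

€16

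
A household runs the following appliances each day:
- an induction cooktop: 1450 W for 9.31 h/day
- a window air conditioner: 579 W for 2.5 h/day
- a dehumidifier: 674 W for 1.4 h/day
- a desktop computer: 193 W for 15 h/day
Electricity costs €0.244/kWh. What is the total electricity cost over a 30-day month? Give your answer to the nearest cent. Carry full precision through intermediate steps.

€137.51

induction cooktop: 1450 W × 9.31 h × 30 d = 404,985 Wh = 405 kWh
window air conditioner: 579 W × 2.5 h × 30 d = 43,425 Wh = 43.42 kWh
dehumidifier: 674 W × 1.4 h × 30 d = 28,308 Wh = 28.31 kWh
desktop computer: 193 W × 15 h × 30 d = 86,850 Wh = 86.85 kWh
Total energy = 405 + 43.42 + 28.31 + 86.85 = 563.6 kWh
Cost = 563.6 kWh × €0.244 = €137.51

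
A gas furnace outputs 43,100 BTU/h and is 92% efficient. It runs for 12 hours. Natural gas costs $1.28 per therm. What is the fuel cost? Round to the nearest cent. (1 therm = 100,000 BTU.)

$7.20

Heat delivered = 43,100 BTU/h × 12 h = 517,200 BTU
Gas input = 517,200 / 0.92 = 562,174 BTU
= 562,174 / 100,000 = 5.622 therm
Cost = 5.622 × $1.28/therm = $7.20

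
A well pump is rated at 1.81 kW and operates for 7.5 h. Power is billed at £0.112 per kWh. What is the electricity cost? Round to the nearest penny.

£1.52

Energy = 1810 W × 7.5 h = 13,575 Wh = 13.57 kWh
Cost = 13.57 kWh × £0.112/kWh = £1.52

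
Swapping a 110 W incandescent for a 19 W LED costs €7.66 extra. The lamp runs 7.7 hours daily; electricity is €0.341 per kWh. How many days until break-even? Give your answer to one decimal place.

Power saved = 110 − 19 = 91 W
Daily energy saved = 91 W × 7.7 h = 700.7 Wh = 0.7007 kWh
Daily savings = 0.7007 × €0.341 = €0.2389
Payback = €7.66 / €0.2389 per day = 32.06 days

32.1 days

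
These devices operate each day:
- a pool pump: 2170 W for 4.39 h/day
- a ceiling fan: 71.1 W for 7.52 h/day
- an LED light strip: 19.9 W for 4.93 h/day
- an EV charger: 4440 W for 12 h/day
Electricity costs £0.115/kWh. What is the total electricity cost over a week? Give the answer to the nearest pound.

pool pump: 2170 W × 4.39 h × 7 d = 66,684 Wh = 66.68 kWh
ceiling fan: 71.1 W × 7.52 h × 7 d = 3,743 Wh = 3.743 kWh
LED light strip: 19.9 W × 4.93 h × 7 d = 687 Wh = 0.6867 kWh
EV charger: 4440 W × 12 h × 7 d = 372,960 Wh = 373 kWh
Total energy = 66.68 + 3.743 + 0.6867 + 373 = 444.1 kWh
Cost = 444.1 kWh × £0.115 = £51.07 ≈ £51

£51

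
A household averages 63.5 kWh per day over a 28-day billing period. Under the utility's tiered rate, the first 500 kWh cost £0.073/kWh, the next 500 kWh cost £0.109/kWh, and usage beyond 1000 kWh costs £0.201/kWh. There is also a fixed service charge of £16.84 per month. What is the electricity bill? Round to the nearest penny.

Usage = 63.5 kWh/day × 28 days = 1778 kWh
First 500 kWh × £0.073 = £36.50
Next 500 kWh × £0.109 = £54.50
Remaining 778 kWh × £0.201 = £156.38
Energy charge = £247.38; + service £16.84 = £264.22

£264.22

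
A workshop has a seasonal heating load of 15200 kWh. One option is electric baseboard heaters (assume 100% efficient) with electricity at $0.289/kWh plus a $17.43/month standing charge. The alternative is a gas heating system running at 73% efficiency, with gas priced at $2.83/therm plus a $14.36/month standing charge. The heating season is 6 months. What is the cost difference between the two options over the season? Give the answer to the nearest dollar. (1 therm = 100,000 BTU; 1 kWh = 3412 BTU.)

Heat load = 15200 kWh × 3412 = 51,862,400 BTU
Gas: input = 51,862,400 / 0.73 = 71,044,384 BTU = 710.4 therm → 710.4 × $2.83 = $2,010.56; + 6 × $14.36 standing = $2,096.72
Electric: 51,862,400 BTU / 3412 = 15,200 kWh → × $0.289 = $4,392.80; + 6 × $17.43 standing = $4,497.38
Difference = |$2,096.72 − $4,497.38| = $2,400.66 ≈ $2401

$2401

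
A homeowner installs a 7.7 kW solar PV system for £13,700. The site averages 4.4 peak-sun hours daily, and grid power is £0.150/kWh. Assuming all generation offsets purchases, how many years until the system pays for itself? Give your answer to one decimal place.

Daily generation = 7.7 kW × 4.4 h = 33.88 kWh
Annual generation = 33.88 × 365 = 12366 kWh
Annual savings = 12366 × £0.150 = £1,854.93
Payback = £13,700 / £1,854.93 = 7.39 years

7.4 years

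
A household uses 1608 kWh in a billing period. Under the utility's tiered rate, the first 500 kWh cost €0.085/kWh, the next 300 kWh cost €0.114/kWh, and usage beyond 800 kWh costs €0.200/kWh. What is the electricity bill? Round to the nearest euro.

First 500 kWh × €0.085 = €42.50
Next 300 kWh × €0.114 = €34.20
Remaining 808 kWh × €0.200 = €161.60
Total = €238.30 ≈ €238

€238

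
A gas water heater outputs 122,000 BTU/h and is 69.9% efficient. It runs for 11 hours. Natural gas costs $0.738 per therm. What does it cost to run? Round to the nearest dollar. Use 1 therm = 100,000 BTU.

$14

Heat delivered = 122,000 BTU/h × 11 h = 1,342,000 BTU
Gas input = 1,342,000 / 0.699 = 1,919,886 BTU
= 1,919,886 / 100,000 = 19.2 therm
Cost = 19.2 × $0.738/therm = $14.17 ≈ $14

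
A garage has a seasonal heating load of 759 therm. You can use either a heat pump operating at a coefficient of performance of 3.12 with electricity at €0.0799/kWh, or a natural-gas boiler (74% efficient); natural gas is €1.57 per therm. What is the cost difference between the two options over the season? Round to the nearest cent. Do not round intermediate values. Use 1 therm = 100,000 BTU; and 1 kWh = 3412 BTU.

€1040.64

Heat load = 759 therm × 100,000 = 75,900,000 BTU
Gas: input = 75,900,000 / 0.74 = 102,567,568 BTU = 1,026 therm → 1,026 × €1.57 = €1,610.31
Heat pump: 75,900,000 BTU / 3412 = 22,250 kWh heat; / 3.12 = 7,130 kWh in → × €0.0799 = €569.67
Difference = |€1,610.31 − €569.67| = €1,040.64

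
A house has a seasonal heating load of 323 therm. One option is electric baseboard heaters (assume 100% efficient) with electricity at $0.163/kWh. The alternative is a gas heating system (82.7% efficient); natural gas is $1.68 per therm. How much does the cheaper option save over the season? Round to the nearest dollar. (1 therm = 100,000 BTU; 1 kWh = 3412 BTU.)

Heat load = 323 therm × 100,000 = 32,300,000 BTU
Gas: input = 32,300,000 / 0.827 = 39,056,832 BTU = 390.6 therm → 390.6 × $1.68 = $656.15
Electric: 32,300,000 BTU / 3412 = 9,467 kWh → × $0.163 = $1,543.05
Difference = |$656.15 − $1,543.05| = $886.90 ≈ $887

$887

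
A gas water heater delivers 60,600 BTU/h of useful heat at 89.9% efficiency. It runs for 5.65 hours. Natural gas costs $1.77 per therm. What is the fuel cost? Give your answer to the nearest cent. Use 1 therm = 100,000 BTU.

Heat delivered = 60,600 BTU/h × 5.65 h = 342,390 BTU
Gas input = 342,390 / 0.899 = 380,857 BTU
= 380,857 / 100,000 = 3.809 therm
Cost = 3.809 × $1.77/therm = $6.74

$6.74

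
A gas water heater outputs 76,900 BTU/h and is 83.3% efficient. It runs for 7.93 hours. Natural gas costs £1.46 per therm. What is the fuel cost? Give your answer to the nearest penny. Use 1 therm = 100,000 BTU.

£10.69

Heat delivered = 76,900 BTU/h × 7.93 h = 609,817 BTU
Gas input = 609,817 / 0.833 = 732,073 BTU
= 732,073 / 100,000 = 7.321 therm
Cost = 7.321 × £1.46/therm = £10.69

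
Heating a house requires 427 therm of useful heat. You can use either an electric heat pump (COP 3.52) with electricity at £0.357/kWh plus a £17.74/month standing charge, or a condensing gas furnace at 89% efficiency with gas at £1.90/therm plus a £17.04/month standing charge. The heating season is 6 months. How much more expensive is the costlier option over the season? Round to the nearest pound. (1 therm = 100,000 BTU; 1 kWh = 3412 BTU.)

£362

Heat load = 427 therm × 100,000 = 42,700,000 BTU
Gas: input = 42,700,000 / 0.89 = 47,977,528 BTU = 479.8 therm → 479.8 × £1.90 = £911.57; + 6 × £17.04 standing = £1,013.81
Heat pump: 42,700,000 BTU / 3412 = 12,510 kWh heat; / 3.52 = 3,555 kWh in → × £0.357 = £1,269.24; + 6 × £17.74 standing = £1,375.68
Difference = |£1,013.81 − £1,375.68| = £361.87 ≈ £362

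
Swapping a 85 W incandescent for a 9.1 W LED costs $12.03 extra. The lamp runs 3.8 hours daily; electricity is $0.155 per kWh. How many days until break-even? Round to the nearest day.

Power saved = 85 − 9.1 = 75.9 W
Daily energy saved = 75.9 W × 3.8 h = 288.4 Wh = 0.28842 kWh
Daily savings = 0.28842 × $0.155 = $0.0447
Payback = $12.03 / $0.0447 per day = 269.1 days

269 days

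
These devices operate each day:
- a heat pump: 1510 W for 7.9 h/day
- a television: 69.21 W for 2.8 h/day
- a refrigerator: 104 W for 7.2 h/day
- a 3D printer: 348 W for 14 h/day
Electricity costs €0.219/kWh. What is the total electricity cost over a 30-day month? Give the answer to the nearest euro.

€117

heat pump: 1510 W × 7.9 h × 30 d = 357,870 Wh = 357.9 kWh
television: 69.21 W × 2.8 h × 30 d = 5,814 Wh = 5.814 kWh
refrigerator: 104 W × 7.2 h × 30 d = 22,464 Wh = 22.46 kWh
3D printer: 348 W × 14 h × 30 d = 146,160 Wh = 146.2 kWh
Total energy = 357.9 + 5.814 + 22.46 + 146.2 = 532.3 kWh
Cost = 532.3 kWh × €0.219 = €116.58 ≈ €117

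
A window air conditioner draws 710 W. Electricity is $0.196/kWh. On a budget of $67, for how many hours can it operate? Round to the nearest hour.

Energy budget = $67 / $0.196 per kWh = 341.8 kWh = 341,837 Wh
Runtime = 341,837 Wh / 710 W = 481.5 h

481 h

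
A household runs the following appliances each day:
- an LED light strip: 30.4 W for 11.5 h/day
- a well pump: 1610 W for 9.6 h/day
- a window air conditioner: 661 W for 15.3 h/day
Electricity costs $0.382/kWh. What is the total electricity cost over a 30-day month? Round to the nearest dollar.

LED light strip: 30.4 W × 11.5 h × 30 d = 10,488 Wh = 10.49 kWh
well pump: 1610 W × 9.6 h × 30 d = 463,680 Wh = 463.7 kWh
window air conditioner: 661 W × 15.3 h × 30 d = 303,399 Wh = 303.4 kWh
Total energy = 10.49 + 463.7 + 303.4 = 777.6 kWh
Cost = 777.6 kWh × $0.382 = $297.03 ≈ $297

$297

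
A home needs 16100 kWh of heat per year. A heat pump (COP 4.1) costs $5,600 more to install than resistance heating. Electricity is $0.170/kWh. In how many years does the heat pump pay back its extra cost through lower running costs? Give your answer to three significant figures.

Resistance: 16100 kWh × $0.170 = $2,737.00/yr
Heat pump: 16100 / 4.1 = 3927 kWh in → × $0.170 = $667.56/yr
Annual savings = $2,069.44
Payback = $5,600 / $2,069.44 = 2.71 years

2.71 years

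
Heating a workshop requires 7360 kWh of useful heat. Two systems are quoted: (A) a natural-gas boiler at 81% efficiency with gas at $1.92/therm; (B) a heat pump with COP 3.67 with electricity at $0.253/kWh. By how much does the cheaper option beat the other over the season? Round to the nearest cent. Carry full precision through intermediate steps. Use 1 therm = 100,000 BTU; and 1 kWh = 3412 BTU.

Heat load = 7360 kWh × 3412 = 25,112,320 BTU
Gas: input = 25,112,320 / 0.81 = 31,002,864 BTU = 310 therm → 310 × $1.92 = $595.25
Heat pump: 25,112,320 BTU / 3412 = 7,360 kWh heat; / 3.67 = 2,005 kWh in → × $0.253 = $507.38
Difference = |$595.25 − $507.38| = $87.88

$87.88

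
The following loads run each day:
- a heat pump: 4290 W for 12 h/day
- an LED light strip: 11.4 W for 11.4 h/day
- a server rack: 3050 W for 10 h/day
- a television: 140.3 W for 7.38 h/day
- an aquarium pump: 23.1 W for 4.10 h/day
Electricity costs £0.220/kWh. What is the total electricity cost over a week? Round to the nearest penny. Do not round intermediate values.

heat pump: 4290 W × 12 h × 7 d = 360,360 Wh = 360.4 kWh
LED light strip: 11.4 W × 11.4 h × 7 d = 910 Wh = 0.9097 kWh
server rack: 3050 W × 10 h × 7 d = 213,500 Wh = 213.5 kWh
television: 140.3 W × 7.38 h × 7 d = 7,248 Wh = 7.248 kWh
aquarium pump: 23.1 W × 4.10 h × 7 d = 663 Wh = 0.663 kWh
Total energy = 360.4 + 0.9097 + 213.5 + 7.248 + 0.663 = 582.7 kWh
Cost = 582.7 kWh × £0.220 = £128.19

£128.19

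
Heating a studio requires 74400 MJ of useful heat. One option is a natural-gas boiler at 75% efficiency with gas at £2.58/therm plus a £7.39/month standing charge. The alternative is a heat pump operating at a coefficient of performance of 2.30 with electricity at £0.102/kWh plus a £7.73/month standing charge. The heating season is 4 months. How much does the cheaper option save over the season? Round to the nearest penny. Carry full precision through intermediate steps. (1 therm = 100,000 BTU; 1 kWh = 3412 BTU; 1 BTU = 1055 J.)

£1507.97

Heat load = 74400 MJ = 74,400,000,000 J / 1055 = 70,521,327 BTU
Gas: input = 70,521,327 / 0.750 = 94,028,436 BTU = 940.3 therm → 940.3 × £2.58 = £2,425.93; + 4 × £7.39 standing = £2,455.49
Heat pump: 70,521,327 BTU / 3412 = 20,670 kWh heat; / 2.30 = 8,986 kWh in → × £0.102 = £916.61; + 4 × £7.73 standing = £947.53
Difference = |£2,455.49 − £947.53| = £1,507.97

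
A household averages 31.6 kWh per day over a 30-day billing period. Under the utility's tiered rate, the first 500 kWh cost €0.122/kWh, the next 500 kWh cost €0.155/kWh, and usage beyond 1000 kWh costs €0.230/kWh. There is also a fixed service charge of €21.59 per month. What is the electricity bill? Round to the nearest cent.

€152.03

Usage = 31.6 kWh/day × 30 days = 948 kWh
First 500 kWh × €0.122 = €61.00
Next 448 kWh × €0.155 = €69.44
Remaining tier: 0 kWh (not reached)
Energy charge = €130.44; + service €21.59 = €152.03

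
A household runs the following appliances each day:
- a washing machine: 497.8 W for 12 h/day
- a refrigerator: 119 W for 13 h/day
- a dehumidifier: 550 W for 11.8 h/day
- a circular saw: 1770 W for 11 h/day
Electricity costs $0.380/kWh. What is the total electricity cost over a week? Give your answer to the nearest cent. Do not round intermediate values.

$89.06

washing machine: 497.8 W × 12 h × 7 d = 41,815 Wh = 41.82 kWh
refrigerator: 119 W × 13 h × 7 d = 10,829 Wh = 10.83 kWh
dehumidifier: 550 W × 11.8 h × 7 d = 45,430 Wh = 45.43 kWh
circular saw: 1770 W × 11 h × 7 d = 136,290 Wh = 136.3 kWh
Total energy = 41.82 + 10.83 + 45.43 + 136.3 = 234.4 kWh
Cost = 234.4 kWh × $0.380 = $89.06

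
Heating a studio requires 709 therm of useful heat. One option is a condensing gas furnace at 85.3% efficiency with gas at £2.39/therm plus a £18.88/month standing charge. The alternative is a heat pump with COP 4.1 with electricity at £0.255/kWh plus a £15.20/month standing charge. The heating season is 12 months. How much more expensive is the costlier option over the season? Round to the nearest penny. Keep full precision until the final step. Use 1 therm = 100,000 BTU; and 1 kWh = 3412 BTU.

Heat load = 709 therm × 100,000 = 70,900,000 BTU
Gas: input = 70,900,000 / 0.853 = 83,118,406 BTU = 831.2 therm → 831.2 × £2.39 = £1,986.53; + 12 × £18.88 standing = £2,213.09
Heat pump: 70,900,000 BTU / 3412 = 20,780 kWh heat; / 4.1 = 5,068 kWh in → × £0.255 = £1,292.39; + 12 × £15.20 standing = £1,474.79
Difference = |£2,213.09 − £1,474.79| = £738.30

£738.30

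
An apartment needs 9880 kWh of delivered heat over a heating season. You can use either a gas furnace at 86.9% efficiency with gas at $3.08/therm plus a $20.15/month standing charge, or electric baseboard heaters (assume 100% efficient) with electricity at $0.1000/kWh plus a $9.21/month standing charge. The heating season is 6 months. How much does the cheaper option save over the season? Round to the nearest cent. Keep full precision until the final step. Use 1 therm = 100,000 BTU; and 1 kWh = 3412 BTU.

Heat load = 9880 kWh × 3412 = 33,710,560 BTU
Gas: input = 33,710,560 / 0.869 = 38,792,359 BTU = 387.9 therm → 387.9 × $3.08 = $1,194.80; + 6 × $20.15 standing = $1,315.70
Electric: 33,710,560 BTU / 3412 = 9,880 kWh → × $0.1000 = $988.00; + 6 × $9.21 standing = $1,043.26
Difference = |$1,315.70 − $1,043.26| = $272.44

$272.44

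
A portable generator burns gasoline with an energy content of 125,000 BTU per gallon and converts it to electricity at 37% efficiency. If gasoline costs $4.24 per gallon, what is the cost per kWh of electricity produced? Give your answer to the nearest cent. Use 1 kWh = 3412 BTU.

$0.31

Electrical output per gallon = 125,000 BTU × 0.37 / 3412 BTU/kWh = 13.56 kWh
Cost per kWh = $4.24 / 13.56 kWh = $0.313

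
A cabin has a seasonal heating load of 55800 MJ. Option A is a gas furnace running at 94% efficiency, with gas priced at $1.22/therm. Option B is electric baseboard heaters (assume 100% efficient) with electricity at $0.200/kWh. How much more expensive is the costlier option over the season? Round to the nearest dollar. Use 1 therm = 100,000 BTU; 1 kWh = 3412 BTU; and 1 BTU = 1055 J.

Heat load = 55800 MJ = 55,800,000,000 J / 1055 = 52,890,995 BTU
Gas: input = 52,890,995 / 0.940 = 56,267,016 BTU = 562.7 therm → 562.7 × $1.22 = $686.46
Electric: 52,890,995 BTU / 3412 = 15,500 kWh → × $0.200 = $3,100.29
Difference = |$686.46 − $3,100.29| = $2,413.84 ≈ $2414

$2414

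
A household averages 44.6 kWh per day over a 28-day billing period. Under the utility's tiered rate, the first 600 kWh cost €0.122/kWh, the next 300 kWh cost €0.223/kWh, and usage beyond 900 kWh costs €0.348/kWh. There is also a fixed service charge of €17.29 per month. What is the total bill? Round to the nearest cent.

€278.77

Usage = 44.6 kWh/day × 28 days = 1248.8 kWh
First 600 kWh × €0.122 = €73.20
Next 300 kWh × €0.223 = €66.90
Remaining 348.8 kWh × €0.348 = €121.38
Energy charge = €261.48; + service €17.29 = €278.77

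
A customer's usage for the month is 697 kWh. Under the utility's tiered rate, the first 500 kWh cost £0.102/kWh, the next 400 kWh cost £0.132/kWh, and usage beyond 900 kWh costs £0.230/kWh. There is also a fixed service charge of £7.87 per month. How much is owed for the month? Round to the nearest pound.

£85

First 500 kWh × £0.102 = £51.00
Next 197 kWh × £0.132 = £26.00
Remaining tier: 0 kWh (not reached)
Energy charge = £77.00; + service £7.87 = £84.87 ≈ £85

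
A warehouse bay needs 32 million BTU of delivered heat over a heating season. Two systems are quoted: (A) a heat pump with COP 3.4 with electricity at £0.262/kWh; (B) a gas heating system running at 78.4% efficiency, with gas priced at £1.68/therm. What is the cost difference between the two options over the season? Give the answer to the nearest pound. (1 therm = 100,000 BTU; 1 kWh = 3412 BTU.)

Heat load = 32 × 10⁶ BTU = 32,000,000 BTU
Gas: input = 32,000,000 / 0.784 = 40,816,327 BTU = 408.2 therm → 408.2 × £1.68 = £685.71
Heat pump: 32,000,000 BTU / 3412 = 9,379 kWh heat; / 3.4 = 2,758 kWh in → × £0.262 = £722.71
Difference = |£685.71 − £722.71| = £36.99 ≈ £37

£37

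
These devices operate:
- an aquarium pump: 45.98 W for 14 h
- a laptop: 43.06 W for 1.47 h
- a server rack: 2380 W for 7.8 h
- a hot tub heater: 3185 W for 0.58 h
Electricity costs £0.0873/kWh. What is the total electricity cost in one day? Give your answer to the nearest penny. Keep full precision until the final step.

£1.84

aquarium pump: 45.98 W × 14 h = 644 Wh = 0.6437 kWh
laptop: 43.06 W × 1.47 h = 63 Wh = 0.0633 kWh
server rack: 2380 W × 7.8 h = 18,564 Wh = 18.56 kWh
hot tub heater: 3185 W × 0.58 h = 1,847 Wh = 1.847 kWh
Total energy = 0.6437 + 0.0633 + 18.56 + 1.847 = 21.12 kWh
Cost = 21.12 kWh × £0.0873 = £1.84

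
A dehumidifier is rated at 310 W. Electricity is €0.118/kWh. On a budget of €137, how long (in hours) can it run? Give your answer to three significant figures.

3750 h

Energy budget = €137 / €0.118 per kWh = 1,161 kWh = 1,161,017 Wh
Runtime = 1,161,017 Wh / 310 W = 3,745 h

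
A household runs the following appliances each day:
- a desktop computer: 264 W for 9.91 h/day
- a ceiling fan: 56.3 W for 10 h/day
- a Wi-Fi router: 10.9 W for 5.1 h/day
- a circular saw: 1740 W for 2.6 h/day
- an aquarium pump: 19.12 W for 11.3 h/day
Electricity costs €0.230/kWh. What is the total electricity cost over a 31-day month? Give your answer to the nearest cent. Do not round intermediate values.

desktop computer: 264 W × 9.91 h × 31 d = 81,103 Wh = 81.1 kWh
ceiling fan: 56.3 W × 10 h × 31 d = 17,453 Wh = 17.45 kWh
Wi-Fi router: 10.9 W × 5.1 h × 31 d = 1,723 Wh = 1.723 kWh
circular saw: 1740 W × 2.6 h × 31 d = 140,244 Wh = 140.2 kWh
aquarium pump: 19.12 W × 11.3 h × 31 d = 6,698 Wh = 6.698 kWh
Total energy = 81.1 + 17.45 + 1.723 + 140.2 + 6.698 = 247.2 kWh
Cost = 247.2 kWh × €0.230 = €56.86

€56.86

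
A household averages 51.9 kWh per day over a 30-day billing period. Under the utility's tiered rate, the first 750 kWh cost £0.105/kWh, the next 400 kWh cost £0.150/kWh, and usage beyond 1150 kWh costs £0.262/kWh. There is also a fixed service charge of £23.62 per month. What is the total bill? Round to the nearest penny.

Usage = 51.9 kWh/day × 30 days = 1557 kWh
First 750 kWh × £0.105 = £78.75
Next 400 kWh × £0.150 = £60.00
Remaining 407 kWh × £0.262 = £106.63
Energy charge = £245.38; + service £23.62 = £269.00

£269.00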